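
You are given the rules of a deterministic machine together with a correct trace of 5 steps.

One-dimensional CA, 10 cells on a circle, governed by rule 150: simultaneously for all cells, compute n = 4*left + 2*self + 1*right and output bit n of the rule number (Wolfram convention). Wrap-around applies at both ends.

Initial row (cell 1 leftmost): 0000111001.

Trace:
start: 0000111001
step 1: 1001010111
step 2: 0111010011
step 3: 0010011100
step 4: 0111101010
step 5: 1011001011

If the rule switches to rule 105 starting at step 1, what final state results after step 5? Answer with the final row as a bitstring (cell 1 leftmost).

(re-executing steps 1..5 under rule 105; state before step 1: 0000111001)
step 1: 0110101000
step 2: 0111010011
step 3: 1101100011
step 4: 0111101010
step 5: 0100110100

0100110100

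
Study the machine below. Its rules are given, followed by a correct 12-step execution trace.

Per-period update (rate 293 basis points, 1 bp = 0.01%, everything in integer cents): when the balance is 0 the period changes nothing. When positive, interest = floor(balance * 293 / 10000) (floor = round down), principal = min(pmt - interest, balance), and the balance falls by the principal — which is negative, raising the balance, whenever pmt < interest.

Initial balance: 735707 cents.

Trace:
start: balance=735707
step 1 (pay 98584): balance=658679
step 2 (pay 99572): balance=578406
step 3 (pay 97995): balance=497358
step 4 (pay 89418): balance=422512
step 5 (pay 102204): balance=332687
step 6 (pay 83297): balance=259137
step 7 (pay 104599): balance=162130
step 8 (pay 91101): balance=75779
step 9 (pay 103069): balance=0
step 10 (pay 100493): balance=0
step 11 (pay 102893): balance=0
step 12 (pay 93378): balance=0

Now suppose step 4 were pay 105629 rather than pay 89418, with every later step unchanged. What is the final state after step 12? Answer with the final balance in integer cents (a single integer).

(re-executing from step 4 with the substitution; state before step 4: balance=497358)
step 4 (pay 105629): balance=406301
step 5 (pay 102204): balance=316001
step 6 (pay 83297): balance=241962
step 7 (pay 104599): balance=144452
step 8 (pay 91101): balance=57583
step 9 (pay 103069): balance=0
step 10 (pay 100493): balance=0
step 11 (pay 102893): balance=0
step 12 (pay 93378): balance=0

0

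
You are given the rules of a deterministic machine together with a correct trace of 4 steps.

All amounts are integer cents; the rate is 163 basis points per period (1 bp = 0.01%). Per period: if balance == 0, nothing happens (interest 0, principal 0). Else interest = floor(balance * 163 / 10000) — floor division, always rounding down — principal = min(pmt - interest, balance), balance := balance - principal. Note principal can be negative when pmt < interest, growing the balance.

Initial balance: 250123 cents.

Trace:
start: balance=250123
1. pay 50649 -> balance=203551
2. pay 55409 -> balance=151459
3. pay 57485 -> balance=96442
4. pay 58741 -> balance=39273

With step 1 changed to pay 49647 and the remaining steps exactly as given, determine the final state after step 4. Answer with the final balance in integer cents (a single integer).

(re-executing from step 1 with the substitution; state before step 1: balance=250123)
1. pay 49647 -> balance=204553
2. pay 55409 -> balance=152478
3. pay 57485 -> balance=97478
4. pay 58741 -> balance=40325

40325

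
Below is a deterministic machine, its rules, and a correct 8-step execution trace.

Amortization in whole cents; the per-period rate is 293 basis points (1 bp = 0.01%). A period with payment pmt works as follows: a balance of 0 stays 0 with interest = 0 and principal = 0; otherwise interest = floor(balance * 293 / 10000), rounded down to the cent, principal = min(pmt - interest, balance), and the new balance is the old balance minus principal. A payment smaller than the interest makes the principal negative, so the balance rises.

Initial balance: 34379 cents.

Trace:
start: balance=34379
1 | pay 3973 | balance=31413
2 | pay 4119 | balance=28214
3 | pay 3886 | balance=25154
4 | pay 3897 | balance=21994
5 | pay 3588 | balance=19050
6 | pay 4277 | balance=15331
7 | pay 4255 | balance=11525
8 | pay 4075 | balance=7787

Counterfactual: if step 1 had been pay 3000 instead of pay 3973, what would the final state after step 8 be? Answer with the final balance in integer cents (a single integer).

(re-executing from step 1 with the substitution; state before step 1: balance=34379)
1 | pay 3000 | balance=32386
2 | pay 4119 | balance=29215
3 | pay 3886 | balance=26184
4 | pay 3897 | balance=23054
5 | pay 3588 | balance=20141
6 | pay 4277 | balance=16454
7 | pay 4255 | balance=12681
8 | pay 4075 | balance=8977

8977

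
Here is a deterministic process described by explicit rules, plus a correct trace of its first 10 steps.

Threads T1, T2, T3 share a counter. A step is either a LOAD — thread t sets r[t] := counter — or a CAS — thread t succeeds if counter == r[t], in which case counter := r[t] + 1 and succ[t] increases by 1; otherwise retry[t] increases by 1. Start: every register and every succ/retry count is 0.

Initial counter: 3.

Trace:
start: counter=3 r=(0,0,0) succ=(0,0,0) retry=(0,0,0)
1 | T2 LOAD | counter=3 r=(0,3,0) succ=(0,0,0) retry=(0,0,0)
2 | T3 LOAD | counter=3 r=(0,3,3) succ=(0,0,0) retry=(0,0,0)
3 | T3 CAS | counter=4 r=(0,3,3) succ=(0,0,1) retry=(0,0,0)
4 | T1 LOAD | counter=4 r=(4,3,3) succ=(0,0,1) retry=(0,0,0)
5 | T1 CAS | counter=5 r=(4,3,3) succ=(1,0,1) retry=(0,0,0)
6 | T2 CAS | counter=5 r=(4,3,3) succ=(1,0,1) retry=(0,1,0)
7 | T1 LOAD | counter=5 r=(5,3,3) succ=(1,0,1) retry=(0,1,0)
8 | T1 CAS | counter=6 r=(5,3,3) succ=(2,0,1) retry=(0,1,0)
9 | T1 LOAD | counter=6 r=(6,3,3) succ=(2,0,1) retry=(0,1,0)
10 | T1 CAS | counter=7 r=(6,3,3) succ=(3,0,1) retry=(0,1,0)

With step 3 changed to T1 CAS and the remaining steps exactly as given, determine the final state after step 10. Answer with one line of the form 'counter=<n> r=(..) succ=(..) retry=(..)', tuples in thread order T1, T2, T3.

(re-executing from step 3 with the substitution; state before step 3: counter=3 r=(0,3,3) succ=(0,0,0) retry=(0,0,0))
3 | T1 CAS | counter=3 r=(0,3,3) succ=(0,0,0) retry=(1,0,0)
4 | T1 LOAD | counter=3 r=(3,3,3) succ=(0,0,0) retry=(1,0,0)
5 | T1 CAS | counter=4 r=(3,3,3) succ=(1,0,0) retry=(1,0,0)
6 | T2 CAS | counter=4 r=(3,3,3) succ=(1,0,0) retry=(1,1,0)
7 | T1 LOAD | counter=4 r=(4,3,3) succ=(1,0,0) retry=(1,1,0)
8 | T1 CAS | counter=5 r=(4,3,3) succ=(2,0,0) retry=(1,1,0)
9 | T1 LOAD | counter=5 r=(5,3,3) succ=(2,0,0) retry=(1,1,0)
10 | T1 CAS | counter=6 r=(5,3,3) succ=(3,0,0) retry=(1,1,0)

counter=6 r=(5,3,3) succ=(3,0,0) retry=(1,1,0)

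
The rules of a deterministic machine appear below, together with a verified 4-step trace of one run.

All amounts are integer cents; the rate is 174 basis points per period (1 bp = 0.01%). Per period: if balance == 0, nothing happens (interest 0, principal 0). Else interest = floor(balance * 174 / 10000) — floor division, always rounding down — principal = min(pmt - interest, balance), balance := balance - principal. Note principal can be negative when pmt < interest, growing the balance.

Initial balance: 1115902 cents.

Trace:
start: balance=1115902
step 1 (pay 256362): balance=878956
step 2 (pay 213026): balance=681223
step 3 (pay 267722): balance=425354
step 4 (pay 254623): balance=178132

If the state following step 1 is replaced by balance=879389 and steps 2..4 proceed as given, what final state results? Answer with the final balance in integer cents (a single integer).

178587

state after step 1 := balance=879389
step 2 (pay 213026): balance=681664
step 3 (pay 267722): balance=425802
step 4 (pay 254623): balance=178587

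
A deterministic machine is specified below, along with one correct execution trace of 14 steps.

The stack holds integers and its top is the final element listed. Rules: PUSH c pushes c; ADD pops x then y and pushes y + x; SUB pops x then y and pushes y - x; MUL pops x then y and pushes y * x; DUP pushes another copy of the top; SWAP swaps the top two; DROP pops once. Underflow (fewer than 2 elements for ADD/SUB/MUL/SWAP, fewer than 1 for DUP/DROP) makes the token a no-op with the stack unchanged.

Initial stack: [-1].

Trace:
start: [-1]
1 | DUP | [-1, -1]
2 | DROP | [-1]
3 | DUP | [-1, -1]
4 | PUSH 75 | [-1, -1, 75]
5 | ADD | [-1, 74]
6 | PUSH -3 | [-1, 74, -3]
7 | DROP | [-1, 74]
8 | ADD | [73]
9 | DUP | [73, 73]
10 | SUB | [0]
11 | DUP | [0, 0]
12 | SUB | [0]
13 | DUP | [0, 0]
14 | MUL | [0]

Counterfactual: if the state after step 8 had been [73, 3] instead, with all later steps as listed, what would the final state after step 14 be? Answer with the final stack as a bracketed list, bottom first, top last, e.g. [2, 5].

[73, 0]

state after step 8 := [73, 3]
9 | DUP | [73, 3, 3]
10 | SUB | [73, 0]
11 | DUP | [73, 0, 0]
12 | SUB | [73, 0]
13 | DUP | [73, 0, 0]
14 | MUL | [73, 0]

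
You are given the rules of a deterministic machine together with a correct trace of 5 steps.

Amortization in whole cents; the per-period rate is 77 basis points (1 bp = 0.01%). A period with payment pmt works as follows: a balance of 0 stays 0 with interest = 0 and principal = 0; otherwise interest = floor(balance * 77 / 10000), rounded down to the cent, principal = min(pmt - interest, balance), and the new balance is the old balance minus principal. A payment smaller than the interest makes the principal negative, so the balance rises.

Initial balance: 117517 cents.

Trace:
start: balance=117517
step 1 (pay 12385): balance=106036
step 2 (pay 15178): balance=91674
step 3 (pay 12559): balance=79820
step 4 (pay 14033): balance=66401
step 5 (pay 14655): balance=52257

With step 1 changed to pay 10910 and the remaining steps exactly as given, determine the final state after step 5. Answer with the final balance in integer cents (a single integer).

53778

(re-executing from step 1 with the substitution; state before step 1: balance=117517)
step 1 (pay 10910): balance=107511
step 2 (pay 15178): balance=93160
step 3 (pay 12559): balance=81318
step 4 (pay 14033): balance=67911
step 5 (pay 14655): balance=53778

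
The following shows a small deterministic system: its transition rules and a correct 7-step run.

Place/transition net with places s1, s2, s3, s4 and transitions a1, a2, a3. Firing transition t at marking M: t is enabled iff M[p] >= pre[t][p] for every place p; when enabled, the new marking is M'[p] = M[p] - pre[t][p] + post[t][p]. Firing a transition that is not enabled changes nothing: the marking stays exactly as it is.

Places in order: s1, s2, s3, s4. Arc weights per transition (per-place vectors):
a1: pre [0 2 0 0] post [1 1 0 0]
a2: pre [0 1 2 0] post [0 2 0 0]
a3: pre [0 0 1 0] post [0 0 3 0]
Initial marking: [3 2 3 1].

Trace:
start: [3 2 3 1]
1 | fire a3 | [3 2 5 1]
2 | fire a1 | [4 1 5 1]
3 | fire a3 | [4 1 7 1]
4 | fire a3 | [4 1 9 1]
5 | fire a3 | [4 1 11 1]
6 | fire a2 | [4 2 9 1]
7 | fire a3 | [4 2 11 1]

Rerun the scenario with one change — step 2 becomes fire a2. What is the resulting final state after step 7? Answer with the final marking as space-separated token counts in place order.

(re-executing from step 2 with the substitution; state before step 2: [3 2 5 1])
2 | fire a2 | [3 3 3 1]
3 | fire a3 | [3 3 5 1]
4 | fire a3 | [3 3 7 1]
5 | fire a3 | [3 3 9 1]
6 | fire a2 | [3 4 7 1]
7 | fire a3 | [3 4 9 1]

3 4 9 1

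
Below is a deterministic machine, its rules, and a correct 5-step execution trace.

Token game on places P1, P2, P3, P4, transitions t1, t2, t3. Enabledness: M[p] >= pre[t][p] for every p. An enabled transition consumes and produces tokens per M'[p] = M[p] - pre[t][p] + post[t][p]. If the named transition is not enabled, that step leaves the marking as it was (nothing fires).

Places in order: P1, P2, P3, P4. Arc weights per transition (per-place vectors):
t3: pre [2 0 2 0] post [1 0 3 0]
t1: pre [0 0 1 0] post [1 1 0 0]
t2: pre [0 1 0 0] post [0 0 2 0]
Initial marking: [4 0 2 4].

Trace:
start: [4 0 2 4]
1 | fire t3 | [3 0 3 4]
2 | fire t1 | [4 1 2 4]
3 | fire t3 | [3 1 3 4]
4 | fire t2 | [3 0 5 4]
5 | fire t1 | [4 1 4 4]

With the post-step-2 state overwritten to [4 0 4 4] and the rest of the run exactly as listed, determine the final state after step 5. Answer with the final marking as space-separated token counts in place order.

state after step 2 := [4 0 4 4]
3 | fire t3 | [3 0 5 4]
4 | fire t2 | [3 0 5 4]
5 | fire t1 | [4 1 4 4]

4 1 4 4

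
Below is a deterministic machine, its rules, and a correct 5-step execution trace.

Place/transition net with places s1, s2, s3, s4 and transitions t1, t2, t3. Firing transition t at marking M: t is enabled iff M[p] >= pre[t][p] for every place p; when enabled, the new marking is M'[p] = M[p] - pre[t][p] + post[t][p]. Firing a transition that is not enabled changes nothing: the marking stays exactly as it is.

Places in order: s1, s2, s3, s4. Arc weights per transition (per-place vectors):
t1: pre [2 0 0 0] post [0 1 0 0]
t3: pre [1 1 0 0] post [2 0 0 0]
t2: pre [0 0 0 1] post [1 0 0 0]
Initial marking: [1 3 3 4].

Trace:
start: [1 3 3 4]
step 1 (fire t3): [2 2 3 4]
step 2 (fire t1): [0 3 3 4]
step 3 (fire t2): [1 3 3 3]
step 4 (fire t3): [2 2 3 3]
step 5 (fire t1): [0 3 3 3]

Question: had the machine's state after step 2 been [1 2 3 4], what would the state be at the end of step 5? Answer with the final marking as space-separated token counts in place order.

1 2 3 3

state after step 2 := [1 2 3 4]
step 3 (fire t2): [2 2 3 3]
step 4 (fire t3): [3 1 3 3]
step 5 (fire t1): [1 2 3 3]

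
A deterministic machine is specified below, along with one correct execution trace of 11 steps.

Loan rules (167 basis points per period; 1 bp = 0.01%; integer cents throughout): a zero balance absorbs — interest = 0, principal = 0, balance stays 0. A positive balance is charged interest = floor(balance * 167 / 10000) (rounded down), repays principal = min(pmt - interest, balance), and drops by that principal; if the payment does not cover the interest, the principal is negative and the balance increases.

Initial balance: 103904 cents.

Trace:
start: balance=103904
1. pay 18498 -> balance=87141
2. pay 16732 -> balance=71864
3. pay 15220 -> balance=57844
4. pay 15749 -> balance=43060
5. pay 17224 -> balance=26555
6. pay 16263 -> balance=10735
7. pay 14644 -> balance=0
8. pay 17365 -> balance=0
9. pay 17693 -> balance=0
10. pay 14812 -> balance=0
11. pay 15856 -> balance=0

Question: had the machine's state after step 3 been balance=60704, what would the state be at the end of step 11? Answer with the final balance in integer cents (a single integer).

state after step 3 := balance=60704
4. pay 15749 -> balance=45968
5. pay 17224 -> balance=29511
6. pay 16263 -> balance=13740
7. pay 14644 -> balance=0
8. pay 17365 -> balance=0
9. pay 17693 -> balance=0
10. pay 14812 -> balance=0
11. pay 15856 -> balance=0

0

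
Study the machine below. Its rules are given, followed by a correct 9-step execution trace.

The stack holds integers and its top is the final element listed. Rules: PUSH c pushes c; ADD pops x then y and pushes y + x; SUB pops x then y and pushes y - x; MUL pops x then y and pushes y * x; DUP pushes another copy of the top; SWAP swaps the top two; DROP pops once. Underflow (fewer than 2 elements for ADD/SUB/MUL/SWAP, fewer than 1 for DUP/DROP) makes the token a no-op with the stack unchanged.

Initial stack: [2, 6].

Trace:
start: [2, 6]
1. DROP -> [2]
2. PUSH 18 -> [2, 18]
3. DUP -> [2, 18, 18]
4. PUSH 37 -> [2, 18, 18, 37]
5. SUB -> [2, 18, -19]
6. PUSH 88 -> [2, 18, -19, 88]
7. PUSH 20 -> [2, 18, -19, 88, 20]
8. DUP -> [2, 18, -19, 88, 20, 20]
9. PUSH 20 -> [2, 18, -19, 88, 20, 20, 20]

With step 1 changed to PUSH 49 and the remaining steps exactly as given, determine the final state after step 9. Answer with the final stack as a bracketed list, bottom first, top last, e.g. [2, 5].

(re-executing from step 1 with the substitution; state before step 1: [2, 6])
1. PUSH 49 -> [2, 6, 49]
2. PUSH 18 -> [2, 6, 49, 18]
3. DUP -> [2, 6, 49, 18, 18]
4. PUSH 37 -> [2, 6, 49, 18, 18, 37]
5. SUB -> [2, 6, 49, 18, -19]
6. PUSH 88 -> [2, 6, 49, 18, -19, 88]
7. PUSH 20 -> [2, 6, 49, 18, -19, 88, 20]
8. DUP -> [2, 6, 49, 18, -19, 88, 20, 20]
9. PUSH 20 -> [2, 6, 49, 18, -19, 88, 20, 20, 20]

[2, 6, 49, 18, -19, 88, 20, 20, 20]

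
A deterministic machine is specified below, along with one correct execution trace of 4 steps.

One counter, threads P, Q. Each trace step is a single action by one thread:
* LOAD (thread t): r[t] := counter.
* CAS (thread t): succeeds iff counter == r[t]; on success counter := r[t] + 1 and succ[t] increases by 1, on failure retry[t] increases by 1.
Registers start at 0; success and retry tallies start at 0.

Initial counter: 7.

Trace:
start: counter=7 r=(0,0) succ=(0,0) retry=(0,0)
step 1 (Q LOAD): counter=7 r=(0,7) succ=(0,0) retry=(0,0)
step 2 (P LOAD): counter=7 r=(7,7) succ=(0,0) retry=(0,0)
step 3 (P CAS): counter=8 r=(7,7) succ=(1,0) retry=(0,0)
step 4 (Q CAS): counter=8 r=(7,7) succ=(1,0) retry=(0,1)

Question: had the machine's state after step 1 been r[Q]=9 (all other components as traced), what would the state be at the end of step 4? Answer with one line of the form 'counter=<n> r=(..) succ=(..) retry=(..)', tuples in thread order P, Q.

state after step 1 := counter=7 r=(0,9) succ=(0,0) retry=(0,0)
step 2 (P LOAD): counter=7 r=(7,9) succ=(0,0) retry=(0,0)
step 3 (P CAS): counter=8 r=(7,9) succ=(1,0) retry=(0,0)
step 4 (Q CAS): counter=8 r=(7,9) succ=(1,0) retry=(0,1)

counter=8 r=(7,9) succ=(1,0) retry=(0,1)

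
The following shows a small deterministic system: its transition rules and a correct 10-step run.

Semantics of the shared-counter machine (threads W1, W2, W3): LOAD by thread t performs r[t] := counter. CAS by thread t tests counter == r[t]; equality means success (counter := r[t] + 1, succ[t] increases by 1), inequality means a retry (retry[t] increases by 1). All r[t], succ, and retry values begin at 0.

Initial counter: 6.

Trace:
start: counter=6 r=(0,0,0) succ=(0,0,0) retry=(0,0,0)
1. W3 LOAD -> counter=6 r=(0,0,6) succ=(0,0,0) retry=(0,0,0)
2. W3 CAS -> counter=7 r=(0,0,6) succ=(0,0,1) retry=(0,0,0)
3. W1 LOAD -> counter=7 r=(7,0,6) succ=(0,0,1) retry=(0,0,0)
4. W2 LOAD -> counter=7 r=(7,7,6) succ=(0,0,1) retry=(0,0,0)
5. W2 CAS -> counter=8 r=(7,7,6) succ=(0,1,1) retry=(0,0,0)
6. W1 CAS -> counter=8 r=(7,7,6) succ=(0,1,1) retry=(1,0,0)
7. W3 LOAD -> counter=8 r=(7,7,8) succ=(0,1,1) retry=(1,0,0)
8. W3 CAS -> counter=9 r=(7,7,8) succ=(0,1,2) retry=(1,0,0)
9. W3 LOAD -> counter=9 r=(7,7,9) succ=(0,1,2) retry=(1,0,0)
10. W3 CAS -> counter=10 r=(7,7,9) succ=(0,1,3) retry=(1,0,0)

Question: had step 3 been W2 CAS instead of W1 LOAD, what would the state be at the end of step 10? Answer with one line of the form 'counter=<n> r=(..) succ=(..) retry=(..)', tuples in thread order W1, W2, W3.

(re-executing from step 3 with the substitution; state before step 3: counter=7 r=(0,0,6) succ=(0,0,1) retry=(0,0,0))
3. W2 CAS -> counter=7 r=(0,0,6) succ=(0,0,1) retry=(0,1,0)
4. W2 LOAD -> counter=7 r=(0,7,6) succ=(0,0,1) retry=(0,1,0)
5. W2 CAS -> counter=8 r=(0,7,6) succ=(0,1,1) retry=(0,1,0)
6. W1 CAS -> counter=8 r=(0,7,6) succ=(0,1,1) retry=(1,1,0)
7. W3 LOAD -> counter=8 r=(0,7,8) succ=(0,1,1) retry=(1,1,0)
8. W3 CAS -> counter=9 r=(0,7,8) succ=(0,1,2) retry=(1,1,0)
9. W3 LOAD -> counter=9 r=(0,7,9) succ=(0,1,2) retry=(1,1,0)
10. W3 CAS -> counter=10 r=(0,7,9) succ=(0,1,3) retry=(1,1,0)

counter=10 r=(0,7,9) succ=(0,1,3) retry=(1,1,0)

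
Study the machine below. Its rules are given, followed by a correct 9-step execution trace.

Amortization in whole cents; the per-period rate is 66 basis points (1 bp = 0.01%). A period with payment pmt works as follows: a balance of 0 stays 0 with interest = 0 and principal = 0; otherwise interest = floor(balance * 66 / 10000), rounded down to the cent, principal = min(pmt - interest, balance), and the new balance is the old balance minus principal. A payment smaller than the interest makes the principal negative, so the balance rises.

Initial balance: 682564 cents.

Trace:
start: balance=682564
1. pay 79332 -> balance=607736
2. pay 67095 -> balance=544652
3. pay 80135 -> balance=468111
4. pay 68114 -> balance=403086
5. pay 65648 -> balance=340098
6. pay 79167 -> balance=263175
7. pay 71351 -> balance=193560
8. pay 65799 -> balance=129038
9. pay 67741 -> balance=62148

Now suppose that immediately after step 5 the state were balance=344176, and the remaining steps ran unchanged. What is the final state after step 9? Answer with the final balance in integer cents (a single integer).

state after step 5 := balance=344176
6. pay 79167 -> balance=267280
7. pay 71351 -> balance=197693
8. pay 65799 -> balance=133198
9. pay 67741 -> balance=66336

66336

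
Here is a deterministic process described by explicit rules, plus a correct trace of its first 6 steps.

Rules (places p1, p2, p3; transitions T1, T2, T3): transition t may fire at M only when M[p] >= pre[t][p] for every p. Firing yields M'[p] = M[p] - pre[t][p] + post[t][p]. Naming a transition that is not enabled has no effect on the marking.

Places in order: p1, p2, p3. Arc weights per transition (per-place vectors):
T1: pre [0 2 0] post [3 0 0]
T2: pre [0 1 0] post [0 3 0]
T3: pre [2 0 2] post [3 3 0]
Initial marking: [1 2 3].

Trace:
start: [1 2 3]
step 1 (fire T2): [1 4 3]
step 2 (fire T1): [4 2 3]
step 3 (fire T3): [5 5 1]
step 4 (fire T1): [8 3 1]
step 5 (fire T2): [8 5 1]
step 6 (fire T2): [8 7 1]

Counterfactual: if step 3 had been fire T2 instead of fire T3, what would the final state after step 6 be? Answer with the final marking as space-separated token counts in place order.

(re-executing from step 3 with the substitution; state before step 3: [4 2 3])
step 3 (fire T2): [4 4 3]
step 4 (fire T1): [7 2 3]
step 5 (fire T2): [7 4 3]
step 6 (fire T2): [7 6 3]

7 6 3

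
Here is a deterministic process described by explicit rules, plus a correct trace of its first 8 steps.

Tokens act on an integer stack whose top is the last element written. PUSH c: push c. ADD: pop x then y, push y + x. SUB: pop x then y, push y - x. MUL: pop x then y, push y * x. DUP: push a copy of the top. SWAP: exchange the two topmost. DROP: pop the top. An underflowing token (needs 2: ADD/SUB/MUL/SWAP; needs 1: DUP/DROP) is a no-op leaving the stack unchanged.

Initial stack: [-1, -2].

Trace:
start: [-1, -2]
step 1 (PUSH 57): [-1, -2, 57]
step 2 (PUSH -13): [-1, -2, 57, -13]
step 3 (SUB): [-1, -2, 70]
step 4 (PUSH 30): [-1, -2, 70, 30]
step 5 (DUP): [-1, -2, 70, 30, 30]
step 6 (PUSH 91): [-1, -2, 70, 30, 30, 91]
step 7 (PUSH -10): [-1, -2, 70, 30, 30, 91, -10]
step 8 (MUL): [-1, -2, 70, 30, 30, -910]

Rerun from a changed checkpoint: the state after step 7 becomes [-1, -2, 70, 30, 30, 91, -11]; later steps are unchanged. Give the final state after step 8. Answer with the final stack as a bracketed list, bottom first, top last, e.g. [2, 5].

state after step 7 := [-1, -2, 70, 30, 30, 91, -11]
step 8 (MUL): [-1, -2, 70, 30, 30, -1001]

[-1, -2, 70, 30, 30, -1001]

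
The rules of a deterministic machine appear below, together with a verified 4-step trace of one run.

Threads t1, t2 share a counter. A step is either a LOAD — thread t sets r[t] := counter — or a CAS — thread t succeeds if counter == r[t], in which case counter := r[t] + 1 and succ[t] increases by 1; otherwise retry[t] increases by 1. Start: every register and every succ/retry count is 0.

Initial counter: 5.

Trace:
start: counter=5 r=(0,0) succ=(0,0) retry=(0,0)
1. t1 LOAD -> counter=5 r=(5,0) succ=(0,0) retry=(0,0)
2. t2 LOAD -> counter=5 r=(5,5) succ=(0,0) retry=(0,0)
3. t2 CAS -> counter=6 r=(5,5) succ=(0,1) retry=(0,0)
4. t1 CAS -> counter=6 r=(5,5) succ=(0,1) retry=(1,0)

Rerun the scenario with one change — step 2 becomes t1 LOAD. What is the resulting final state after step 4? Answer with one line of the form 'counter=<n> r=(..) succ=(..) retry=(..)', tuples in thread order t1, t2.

counter=6 r=(5,0) succ=(1,0) retry=(0,1)

(re-executing from step 2 with the substitution; state before step 2: counter=5 r=(5,0) succ=(0,0) retry=(0,0))
2. t1 LOAD -> counter=5 r=(5,0) succ=(0,0) retry=(0,0)
3. t2 CAS -> counter=5 r=(5,0) succ=(0,0) retry=(0,1)
4. t1 CAS -> counter=6 r=(5,0) succ=(1,0) retry=(0,1)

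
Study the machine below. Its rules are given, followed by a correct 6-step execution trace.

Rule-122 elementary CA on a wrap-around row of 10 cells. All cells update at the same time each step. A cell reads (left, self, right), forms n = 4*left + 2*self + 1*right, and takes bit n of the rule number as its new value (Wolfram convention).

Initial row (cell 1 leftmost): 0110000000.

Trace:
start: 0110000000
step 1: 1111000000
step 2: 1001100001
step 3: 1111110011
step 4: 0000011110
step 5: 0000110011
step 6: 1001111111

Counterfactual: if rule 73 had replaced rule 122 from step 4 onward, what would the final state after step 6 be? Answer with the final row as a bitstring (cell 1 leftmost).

(re-executing steps 4..6 under rule 73; state before step 4: 1111110011)
step 4: 0000010010
step 5: 1111000000
step 6: 1001011110

1001011110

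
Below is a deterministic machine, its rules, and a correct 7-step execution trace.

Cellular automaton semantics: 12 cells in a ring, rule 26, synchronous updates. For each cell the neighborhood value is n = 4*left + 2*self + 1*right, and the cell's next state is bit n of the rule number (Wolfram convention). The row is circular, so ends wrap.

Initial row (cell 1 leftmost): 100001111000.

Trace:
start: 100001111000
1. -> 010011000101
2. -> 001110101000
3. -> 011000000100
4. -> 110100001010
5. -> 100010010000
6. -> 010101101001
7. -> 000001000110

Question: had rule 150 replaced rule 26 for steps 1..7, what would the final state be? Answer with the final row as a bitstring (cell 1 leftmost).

001000100010

(re-executing steps 1..7 under rule 150; state before step 1: 100001111000)
1. -> 110010110101
2. -> 101110000100
3. -> 100101001111
4. -> 011101110111
5. -> 001000100010
6. -> 011101110111
7. -> 001000100010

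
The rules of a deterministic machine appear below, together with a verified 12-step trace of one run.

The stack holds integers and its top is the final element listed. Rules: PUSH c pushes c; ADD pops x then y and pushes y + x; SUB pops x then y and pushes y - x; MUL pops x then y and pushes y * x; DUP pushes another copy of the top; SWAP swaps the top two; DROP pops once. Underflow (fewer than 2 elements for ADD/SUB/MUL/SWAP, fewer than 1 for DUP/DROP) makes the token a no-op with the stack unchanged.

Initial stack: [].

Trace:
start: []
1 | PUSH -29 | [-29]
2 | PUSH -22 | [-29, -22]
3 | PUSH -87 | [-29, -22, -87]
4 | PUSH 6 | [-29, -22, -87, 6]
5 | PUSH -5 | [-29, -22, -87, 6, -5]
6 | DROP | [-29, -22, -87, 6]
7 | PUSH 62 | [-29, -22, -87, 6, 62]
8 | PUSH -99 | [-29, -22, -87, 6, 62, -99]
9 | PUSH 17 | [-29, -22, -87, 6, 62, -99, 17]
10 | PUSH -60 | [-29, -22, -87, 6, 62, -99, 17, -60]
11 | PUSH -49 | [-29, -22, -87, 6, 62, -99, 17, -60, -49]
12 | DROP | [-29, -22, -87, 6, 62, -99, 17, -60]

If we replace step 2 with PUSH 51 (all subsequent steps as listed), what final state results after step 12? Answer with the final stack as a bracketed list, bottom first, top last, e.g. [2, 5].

(re-executing from step 2 with the substitution; state before step 2: [-29])
2 | PUSH 51 | [-29, 51]
3 | PUSH -87 | [-29, 51, -87]
4 | PUSH 6 | [-29, 51, -87, 6]
5 | PUSH -5 | [-29, 51, -87, 6, -5]
6 | DROP | [-29, 51, -87, 6]
7 | PUSH 62 | [-29, 51, -87, 6, 62]
8 | PUSH -99 | [-29, 51, -87, 6, 62, -99]
9 | PUSH 17 | [-29, 51, -87, 6, 62, -99, 17]
10 | PUSH -60 | [-29, 51, -87, 6, 62, -99, 17, -60]
11 | PUSH -49 | [-29, 51, -87, 6, 62, -99, 17, -60, -49]
12 | DROP | [-29, 51, -87, 6, 62, -99, 17, -60]

[-29, 51, -87, 6, 62, -99, 17, -60]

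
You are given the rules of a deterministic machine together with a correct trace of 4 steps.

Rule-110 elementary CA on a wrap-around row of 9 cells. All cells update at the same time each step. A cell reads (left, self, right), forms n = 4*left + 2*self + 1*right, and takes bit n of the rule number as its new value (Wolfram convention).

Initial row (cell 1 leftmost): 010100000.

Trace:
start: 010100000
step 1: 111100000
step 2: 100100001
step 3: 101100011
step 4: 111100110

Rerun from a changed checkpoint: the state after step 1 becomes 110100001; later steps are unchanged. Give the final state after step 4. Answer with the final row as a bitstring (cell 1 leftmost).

011101100

state after step 1 := 110100001
step 2: 011100011
step 3: 110100111
step 4: 011101100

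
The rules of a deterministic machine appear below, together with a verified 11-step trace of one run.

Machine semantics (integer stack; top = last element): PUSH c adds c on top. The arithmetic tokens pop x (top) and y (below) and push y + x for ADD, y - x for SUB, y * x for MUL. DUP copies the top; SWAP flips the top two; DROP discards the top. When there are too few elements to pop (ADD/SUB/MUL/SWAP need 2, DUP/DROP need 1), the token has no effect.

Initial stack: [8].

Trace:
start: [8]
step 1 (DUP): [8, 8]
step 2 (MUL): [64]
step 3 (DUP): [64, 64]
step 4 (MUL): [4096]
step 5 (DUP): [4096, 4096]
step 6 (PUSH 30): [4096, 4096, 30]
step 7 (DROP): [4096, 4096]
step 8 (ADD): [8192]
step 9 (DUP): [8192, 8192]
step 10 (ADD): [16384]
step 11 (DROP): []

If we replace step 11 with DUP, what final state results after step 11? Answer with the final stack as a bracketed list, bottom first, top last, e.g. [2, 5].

(re-executing from step 11 with the substitution; state before step 11: [16384])
step 11 (DUP): [16384, 16384]

[16384, 16384]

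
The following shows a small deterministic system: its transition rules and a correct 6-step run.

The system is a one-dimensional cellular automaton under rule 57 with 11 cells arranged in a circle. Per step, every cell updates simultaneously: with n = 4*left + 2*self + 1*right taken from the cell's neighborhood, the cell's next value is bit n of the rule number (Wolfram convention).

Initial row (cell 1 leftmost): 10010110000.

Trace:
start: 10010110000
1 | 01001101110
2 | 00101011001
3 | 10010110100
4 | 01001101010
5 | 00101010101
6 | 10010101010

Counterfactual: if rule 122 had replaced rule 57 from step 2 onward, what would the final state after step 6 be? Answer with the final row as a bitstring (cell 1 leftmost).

10000000011

(re-executing steps 2..6 under rule 122; state before step 2: 01001101110)
2 | 10111111011
3 | 11100001110
4 | 10110011011
5 | 11111111110
6 | 10000000011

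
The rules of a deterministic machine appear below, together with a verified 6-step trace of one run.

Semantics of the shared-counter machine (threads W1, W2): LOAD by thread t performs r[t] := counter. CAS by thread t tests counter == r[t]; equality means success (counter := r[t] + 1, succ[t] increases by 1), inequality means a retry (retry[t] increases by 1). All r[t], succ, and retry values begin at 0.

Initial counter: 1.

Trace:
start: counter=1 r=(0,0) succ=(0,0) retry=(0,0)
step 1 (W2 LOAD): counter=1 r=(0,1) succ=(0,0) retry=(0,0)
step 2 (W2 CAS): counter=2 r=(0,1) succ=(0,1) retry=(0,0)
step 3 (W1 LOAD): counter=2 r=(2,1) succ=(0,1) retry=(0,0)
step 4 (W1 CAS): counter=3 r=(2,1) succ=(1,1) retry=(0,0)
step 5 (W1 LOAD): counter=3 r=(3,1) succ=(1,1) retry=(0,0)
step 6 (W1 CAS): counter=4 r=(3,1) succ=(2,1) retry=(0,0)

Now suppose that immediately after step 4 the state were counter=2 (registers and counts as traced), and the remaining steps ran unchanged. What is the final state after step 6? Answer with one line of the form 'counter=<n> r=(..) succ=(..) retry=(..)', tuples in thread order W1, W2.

counter=3 r=(2,1) succ=(2,1) retry=(0,0)

state after step 4 := counter=2 r=(2,1) succ=(1,1) retry=(0,0)
step 5 (W1 LOAD): counter=2 r=(2,1) succ=(1,1) retry=(0,0)
step 6 (W1 CAS): counter=3 r=(2,1) succ=(2,1) retry=(0,0)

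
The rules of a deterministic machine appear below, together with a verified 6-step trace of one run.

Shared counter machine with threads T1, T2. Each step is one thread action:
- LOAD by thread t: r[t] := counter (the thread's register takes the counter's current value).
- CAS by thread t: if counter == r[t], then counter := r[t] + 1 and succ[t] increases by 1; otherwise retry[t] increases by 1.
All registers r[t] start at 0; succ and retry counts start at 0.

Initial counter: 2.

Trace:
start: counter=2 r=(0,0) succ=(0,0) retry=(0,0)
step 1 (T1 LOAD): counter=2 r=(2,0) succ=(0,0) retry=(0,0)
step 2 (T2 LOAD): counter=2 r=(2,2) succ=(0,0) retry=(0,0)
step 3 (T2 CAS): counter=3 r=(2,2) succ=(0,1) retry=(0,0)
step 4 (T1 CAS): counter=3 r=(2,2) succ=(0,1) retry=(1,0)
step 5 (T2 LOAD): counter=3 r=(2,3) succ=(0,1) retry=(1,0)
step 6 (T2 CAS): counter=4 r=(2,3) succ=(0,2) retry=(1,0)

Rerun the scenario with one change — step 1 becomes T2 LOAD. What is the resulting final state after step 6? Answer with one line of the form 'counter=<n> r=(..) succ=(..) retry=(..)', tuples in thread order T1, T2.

counter=4 r=(0,3) succ=(0,2) retry=(1,0)

(re-executing from step 1 with the substitution; state before step 1: counter=2 r=(0,0) succ=(0,0) retry=(0,0))
step 1 (T2 LOAD): counter=2 r=(0,2) succ=(0,0) retry=(0,0)
step 2 (T2 LOAD): counter=2 r=(0,2) succ=(0,0) retry=(0,0)
step 3 (T2 CAS): counter=3 r=(0,2) succ=(0,1) retry=(0,0)
step 4 (T1 CAS): counter=3 r=(0,2) succ=(0,1) retry=(1,0)
step 5 (T2 LOAD): counter=3 r=(0,3) succ=(0,1) retry=(1,0)
step 6 (T2 CAS): counter=4 r=(0,3) succ=(0,2) retry=(1,0)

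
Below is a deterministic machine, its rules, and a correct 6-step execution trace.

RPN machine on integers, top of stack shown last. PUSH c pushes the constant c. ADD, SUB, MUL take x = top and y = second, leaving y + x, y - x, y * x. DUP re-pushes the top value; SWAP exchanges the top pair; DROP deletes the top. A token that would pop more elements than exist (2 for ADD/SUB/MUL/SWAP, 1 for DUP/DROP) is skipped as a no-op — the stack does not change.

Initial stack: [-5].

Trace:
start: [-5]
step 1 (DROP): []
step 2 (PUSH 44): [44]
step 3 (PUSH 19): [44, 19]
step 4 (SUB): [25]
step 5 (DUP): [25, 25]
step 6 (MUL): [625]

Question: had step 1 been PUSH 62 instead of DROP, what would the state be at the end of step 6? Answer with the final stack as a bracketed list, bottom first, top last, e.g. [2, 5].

(re-executing from step 1 with the substitution; state before step 1: [-5])
step 1 (PUSH 62): [-5, 62]
step 2 (PUSH 44): [-5, 62, 44]
step 3 (PUSH 19): [-5, 62, 44, 19]
step 4 (SUB): [-5, 62, 25]
step 5 (DUP): [-5, 62, 25, 25]
step 6 (MUL): [-5, 62, 625]

[-5, 62, 625]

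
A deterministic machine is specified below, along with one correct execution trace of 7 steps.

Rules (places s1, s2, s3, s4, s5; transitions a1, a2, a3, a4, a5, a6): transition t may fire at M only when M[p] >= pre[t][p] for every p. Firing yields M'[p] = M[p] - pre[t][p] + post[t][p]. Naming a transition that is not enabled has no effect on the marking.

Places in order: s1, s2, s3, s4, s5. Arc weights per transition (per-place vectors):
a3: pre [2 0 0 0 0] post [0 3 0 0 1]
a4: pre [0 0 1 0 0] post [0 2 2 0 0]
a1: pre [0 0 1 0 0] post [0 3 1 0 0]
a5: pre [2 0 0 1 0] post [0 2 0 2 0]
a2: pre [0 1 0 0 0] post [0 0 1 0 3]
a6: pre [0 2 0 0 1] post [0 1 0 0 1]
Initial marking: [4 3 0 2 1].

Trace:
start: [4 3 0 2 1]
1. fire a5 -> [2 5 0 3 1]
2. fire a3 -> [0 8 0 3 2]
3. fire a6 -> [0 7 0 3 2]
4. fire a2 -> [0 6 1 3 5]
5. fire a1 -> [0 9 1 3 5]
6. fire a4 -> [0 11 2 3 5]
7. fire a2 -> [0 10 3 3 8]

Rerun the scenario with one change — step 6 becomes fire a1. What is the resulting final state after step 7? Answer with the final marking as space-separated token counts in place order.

(re-executing from step 6 with the substitution; state before step 6: [0 9 1 3 5])
6. fire a1 -> [0 12 1 3 5]
7. fire a2 -> [0 11 2 3 8]

0 11 2 3 8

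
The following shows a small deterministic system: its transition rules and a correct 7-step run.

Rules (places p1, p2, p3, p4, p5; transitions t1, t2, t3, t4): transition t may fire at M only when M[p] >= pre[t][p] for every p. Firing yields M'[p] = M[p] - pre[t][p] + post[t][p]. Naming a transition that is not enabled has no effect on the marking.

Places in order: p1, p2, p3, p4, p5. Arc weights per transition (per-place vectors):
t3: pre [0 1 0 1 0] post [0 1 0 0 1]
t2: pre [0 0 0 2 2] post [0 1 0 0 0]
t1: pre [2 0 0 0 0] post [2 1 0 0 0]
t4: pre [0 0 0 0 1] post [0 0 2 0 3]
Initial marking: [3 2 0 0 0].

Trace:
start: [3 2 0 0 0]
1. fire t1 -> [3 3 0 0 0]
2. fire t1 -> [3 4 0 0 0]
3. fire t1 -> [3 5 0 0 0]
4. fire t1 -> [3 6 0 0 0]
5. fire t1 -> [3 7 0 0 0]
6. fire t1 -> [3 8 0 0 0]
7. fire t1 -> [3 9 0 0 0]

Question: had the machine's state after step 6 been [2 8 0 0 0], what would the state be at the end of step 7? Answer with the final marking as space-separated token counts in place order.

2 9 0 0 0

state after step 6 := [2 8 0 0 0]
7. fire t1 -> [2 9 0 0 0]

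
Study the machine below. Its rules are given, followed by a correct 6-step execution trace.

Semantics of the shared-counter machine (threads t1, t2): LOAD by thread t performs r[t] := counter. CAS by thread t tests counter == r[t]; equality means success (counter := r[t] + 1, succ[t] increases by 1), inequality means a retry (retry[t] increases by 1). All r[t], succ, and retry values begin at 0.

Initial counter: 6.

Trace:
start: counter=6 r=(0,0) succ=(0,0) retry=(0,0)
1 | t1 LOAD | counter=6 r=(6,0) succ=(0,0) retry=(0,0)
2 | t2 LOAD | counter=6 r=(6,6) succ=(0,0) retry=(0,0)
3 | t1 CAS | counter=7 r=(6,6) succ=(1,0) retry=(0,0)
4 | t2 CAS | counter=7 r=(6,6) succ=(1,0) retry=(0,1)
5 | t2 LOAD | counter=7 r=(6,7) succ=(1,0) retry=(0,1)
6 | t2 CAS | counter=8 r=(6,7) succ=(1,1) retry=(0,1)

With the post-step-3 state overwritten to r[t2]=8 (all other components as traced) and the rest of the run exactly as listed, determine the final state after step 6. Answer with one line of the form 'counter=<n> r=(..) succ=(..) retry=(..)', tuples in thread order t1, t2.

state after step 3 := counter=7 r=(6,8) succ=(1,0) retry=(0,0)
4 | t2 CAS | counter=7 r=(6,8) succ=(1,0) retry=(0,1)
5 | t2 LOAD | counter=7 r=(6,7) succ=(1,0) retry=(0,1)
6 | t2 CAS | counter=8 r=(6,7) succ=(1,1) retry=(0,1)

counter=8 r=(6,7) succ=(1,1) retry=(0,1)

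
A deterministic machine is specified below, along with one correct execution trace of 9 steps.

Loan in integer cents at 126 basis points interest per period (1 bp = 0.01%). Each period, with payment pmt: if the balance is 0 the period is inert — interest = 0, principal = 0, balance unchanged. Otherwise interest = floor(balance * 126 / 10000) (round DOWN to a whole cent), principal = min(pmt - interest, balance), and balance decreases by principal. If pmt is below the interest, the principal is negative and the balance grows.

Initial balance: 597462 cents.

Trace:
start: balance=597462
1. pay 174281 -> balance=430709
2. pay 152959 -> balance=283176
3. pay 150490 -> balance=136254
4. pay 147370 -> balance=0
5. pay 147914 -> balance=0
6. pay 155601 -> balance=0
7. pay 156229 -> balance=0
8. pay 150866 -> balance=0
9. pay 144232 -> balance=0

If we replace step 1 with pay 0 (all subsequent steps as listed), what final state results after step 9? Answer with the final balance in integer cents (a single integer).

0

(re-executing from step 1 with the substitution; state before step 1: balance=597462)
1. pay 0 -> balance=604990
2. pay 152959 -> balance=459653
3. pay 150490 -> balance=314954
4. pay 147370 -> balance=171552
5. pay 147914 -> balance=25799
6. pay 155601 -> balance=0
7. pay 156229 -> balance=0
8. pay 150866 -> balance=0
9. pay 144232 -> balance=0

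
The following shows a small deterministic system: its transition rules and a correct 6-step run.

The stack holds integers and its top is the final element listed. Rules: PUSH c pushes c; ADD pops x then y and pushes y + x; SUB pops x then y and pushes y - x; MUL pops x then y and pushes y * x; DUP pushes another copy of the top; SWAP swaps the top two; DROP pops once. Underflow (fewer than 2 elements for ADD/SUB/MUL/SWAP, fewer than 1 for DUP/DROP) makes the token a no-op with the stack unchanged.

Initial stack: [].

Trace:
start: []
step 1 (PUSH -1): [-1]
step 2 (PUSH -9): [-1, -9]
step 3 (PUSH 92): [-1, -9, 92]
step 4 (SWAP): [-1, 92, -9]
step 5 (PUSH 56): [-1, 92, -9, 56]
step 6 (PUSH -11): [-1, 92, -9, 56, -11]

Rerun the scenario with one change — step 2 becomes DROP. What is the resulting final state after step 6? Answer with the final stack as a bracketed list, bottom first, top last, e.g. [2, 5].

(re-executing from step 2 with the substitution; state before step 2: [-1])
step 2 (DROP): []
step 3 (PUSH 92): [92]
step 4 (SWAP): [92]
step 5 (PUSH 56): [92, 56]
step 6 (PUSH -11): [92, 56, -11]

[92, 56, -11]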